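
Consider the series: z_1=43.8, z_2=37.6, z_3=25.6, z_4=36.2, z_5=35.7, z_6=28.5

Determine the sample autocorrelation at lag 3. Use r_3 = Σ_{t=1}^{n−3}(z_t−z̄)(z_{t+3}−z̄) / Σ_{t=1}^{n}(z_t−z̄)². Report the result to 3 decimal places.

Mean z̄ = (43.8 + 37.6 + 25.6 + 36.2 + 35.7 + 28.5)/6 = 34.5667
Deviations from mean: 9.2333, 3.0333, -8.9667, 1.6333, 1.1333, -6.0667
Σ(z_t−z̄)(z_{t+3}−z̄) = (15.0811) + (3.4378) + (54.3978) = 72.9167
Denominator Σ(z_t−z̄)² = 215.6133
r_3 = 72.9167 / 215.6133 = 0.338

0.338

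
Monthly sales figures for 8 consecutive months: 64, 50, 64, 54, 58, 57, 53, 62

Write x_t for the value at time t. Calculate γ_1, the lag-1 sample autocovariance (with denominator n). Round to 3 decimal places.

-17.258

Mean x̄ = (64 + 50 + 64 + 54 + 58 + 57 + 53 + 62)/8 = 57.7500
Σ_{t=1}^{7}(x_t−x̄)(x_{t+1}−x̄) = -138.0625
γ_1 = -138.0625 / 8 = -17.258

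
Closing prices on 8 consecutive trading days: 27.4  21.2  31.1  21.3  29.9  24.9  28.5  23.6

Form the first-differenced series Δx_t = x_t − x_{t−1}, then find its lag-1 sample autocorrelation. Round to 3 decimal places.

-0.867

First differences Δx: -6.2, 9.9, -9.8, 8.6, -5.0, 3.6, -4.9
Mean of differences = -0.5429
Numerator Σ(Δx_t−Δx̄)(Δx_{t+1}−Δx̄) = -317.6518
Denominator Σ(Δx_t−Δx̄)² = 366.3571
r_1(Δx) = -317.6518 / 366.3571 = -0.867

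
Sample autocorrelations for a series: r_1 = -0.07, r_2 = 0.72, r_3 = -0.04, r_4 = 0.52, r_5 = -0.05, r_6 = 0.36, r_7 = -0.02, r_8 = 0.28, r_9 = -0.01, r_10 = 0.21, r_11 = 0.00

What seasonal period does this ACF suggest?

The largest autocorrelation is r_2 = 0.72, with weaker echoes at lags 4 (0.52), 6 (0.36), 8 (0.28) and 10 (0.21); the remaining lags stay at or below 0.00.
The dominant spike at lag 2 indicates a seasonal period of 2.

2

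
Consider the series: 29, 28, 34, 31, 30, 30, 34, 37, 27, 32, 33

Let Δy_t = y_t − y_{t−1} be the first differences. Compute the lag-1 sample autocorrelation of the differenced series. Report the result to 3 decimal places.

First differences Δy: -1, 6, -3, -1, 0, 4, 3, -10, 5, 1
Mean of differences = 0.4000
Numerator Σ(Δy_t−Δȳ)(Δy_{t+1}−Δȳ) = -85.7600
Denominator Σ(Δy_t−Δȳ)² = 196.4000
r_1(Δy) = -85.7600 / 196.4000 = -0.437

-0.437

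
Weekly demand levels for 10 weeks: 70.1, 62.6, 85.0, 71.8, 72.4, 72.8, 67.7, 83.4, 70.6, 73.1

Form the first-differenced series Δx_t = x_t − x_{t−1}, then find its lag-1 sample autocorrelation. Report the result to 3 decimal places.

-0.672

First differences Δx: -7.5, 22.4, -13.2, 0.6, 0.4, -5.1, 15.7, -12.8, 2.5
Mean of differences = 0.3333
Numerator Σ(Δx_t−Δx̄)(Δx_{t+1}−Δx̄) = -789.2078
Denominator Σ(Δx_t−Δx̄)² = 1174.3600
r_1(Δx) = -789.2078 / 1174.3600 = -0.672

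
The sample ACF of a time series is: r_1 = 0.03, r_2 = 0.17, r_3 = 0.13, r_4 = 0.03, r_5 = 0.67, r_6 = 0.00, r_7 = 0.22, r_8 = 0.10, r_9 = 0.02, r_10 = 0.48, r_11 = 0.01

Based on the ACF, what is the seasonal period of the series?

5

The largest autocorrelation is r_5 = 0.67, with a weaker echo at lag 10 (0.48); the remaining lags stay at or below 0.22.
The dominant spike at lag 5 indicates a seasonal period of 5.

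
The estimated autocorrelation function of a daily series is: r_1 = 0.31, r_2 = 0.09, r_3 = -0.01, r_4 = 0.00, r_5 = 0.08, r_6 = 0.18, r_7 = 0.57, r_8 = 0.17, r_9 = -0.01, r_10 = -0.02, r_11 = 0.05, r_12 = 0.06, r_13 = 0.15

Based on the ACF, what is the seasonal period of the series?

7

The largest autocorrelation is r_7 = 0.57; the remaining lags stay at or below 0.31. The elevated value at lag 1 (0.31), dropping to 0.09 at lag 2, reflects decaying short-term dependence rather than seasonality.
The dominant spike at lag 7 indicates a seasonal period of 7.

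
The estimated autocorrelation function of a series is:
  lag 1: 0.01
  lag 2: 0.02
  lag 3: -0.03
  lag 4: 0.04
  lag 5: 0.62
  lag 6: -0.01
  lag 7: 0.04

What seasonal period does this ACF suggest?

The largest autocorrelation is r_5 = 0.62; the remaining lags stay at or below 0.04.
The dominant spike at lag 5 indicates a seasonal period of 5.

5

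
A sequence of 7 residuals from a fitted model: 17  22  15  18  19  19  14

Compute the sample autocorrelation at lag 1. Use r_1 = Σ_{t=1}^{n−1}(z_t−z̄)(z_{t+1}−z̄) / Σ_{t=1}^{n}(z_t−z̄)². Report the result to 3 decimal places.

-0.420

Mean z̄ = (17 + 22 + 15 + 18 + 19 + 19 + 14)/7 = 17.7143
Σ(z_t−z̄)(z_{t+1}−z̄) = (-3.0612) + (-11.6327) + (-0.7755) + (0.3673) + (1.6531) + (-4.7755) = -18.2245
Denominator Σ(z_t−z̄)² = 43.4286
r_1 = -18.2245 / 43.4286 = -0.420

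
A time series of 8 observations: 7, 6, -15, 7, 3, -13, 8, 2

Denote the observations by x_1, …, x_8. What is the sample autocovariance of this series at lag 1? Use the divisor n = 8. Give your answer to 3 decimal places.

Mean x̄ = (7 + 6 − 15 + 7 + 3 − 13 + 8 + 2)/8 = 0.6250
Deviations: 6.3750, 5.3750, -15.6250, 6.3750, 2.3750, -13.6250, 7.3750, 1.3750
Σ_{t=1}^{7}(x_t−x̄)(x_{t+1}−x̄) = -256.8906
γ_1 = -256.8906 / 8 = -32.111

-32.111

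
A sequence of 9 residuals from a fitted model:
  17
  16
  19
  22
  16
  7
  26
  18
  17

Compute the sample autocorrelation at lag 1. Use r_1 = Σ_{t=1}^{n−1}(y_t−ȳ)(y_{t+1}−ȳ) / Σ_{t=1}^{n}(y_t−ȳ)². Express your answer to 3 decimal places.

-0.338

Mean ȳ = (17 + 16 + 19 + 22 + 16 + 7 + 26 + 18 + 17)/9 = 17.5556
Numerator Σ_{t=1}^{8}(y_t−ȳ)(y_{t+1}−ȳ) = -71.0864
Denominator Σ(y_t−ȳ)² = 210.2222
r_1 = -71.0864 / 210.2222 = -0.338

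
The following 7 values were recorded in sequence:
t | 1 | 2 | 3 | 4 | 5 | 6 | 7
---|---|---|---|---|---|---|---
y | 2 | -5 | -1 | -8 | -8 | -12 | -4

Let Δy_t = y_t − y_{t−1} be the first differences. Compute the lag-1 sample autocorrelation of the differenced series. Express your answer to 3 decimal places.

First differences Δy: -7, 4, -7, 0, -4, 8
Mean of differences = -1.0000
Numerator Σ(Δy_t−Δȳ)(Δy_{t+1}−Δȳ) = -96.0000
Denominator Σ(Δy_t−Δȳ)² = 188.0000
r_1(Δy) = -96.0000 / 188.0000 = -0.511

-0.511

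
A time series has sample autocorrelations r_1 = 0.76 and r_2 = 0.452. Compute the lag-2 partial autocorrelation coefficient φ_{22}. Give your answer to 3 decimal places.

-0.297

φ_{22} = (r_2 − r_1²) / (1 − r_1²)
r_1² = (0.76)² = 0.5776
Numerator = 0.452 − 0.5776 = -0.1256; denominator = 1 − 0.5776 = 0.4224
φ_{22} = -0.1256 / 0.4224 = -0.297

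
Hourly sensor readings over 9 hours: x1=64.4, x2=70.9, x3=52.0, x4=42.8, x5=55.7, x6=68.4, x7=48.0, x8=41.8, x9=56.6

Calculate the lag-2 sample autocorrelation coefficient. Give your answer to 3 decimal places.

-0.640

Mean x̄ = (64.4 + 70.9 + 52.0 + 42.8 + 55.7 + 68.4 + 48.0 + 41.8 + 56.6)/9 = 55.6222
Σ(x_t−x̄)(x_{t+2}−x̄) = (-31.7951) + (-195.8951) + (-0.2817) + (-163.8395) + (-0.5928) + (-176.6173) + (-7.4528) = -576.4743
Denominator Σ(x_t−x̄)² = 901.3756
r_2 = -576.4743 / 901.3756 = -0.640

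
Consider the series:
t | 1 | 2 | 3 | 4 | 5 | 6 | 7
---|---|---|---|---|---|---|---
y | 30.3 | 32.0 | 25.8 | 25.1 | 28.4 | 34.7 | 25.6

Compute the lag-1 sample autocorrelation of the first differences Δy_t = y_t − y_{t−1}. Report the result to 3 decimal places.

First differences Δy: 1.7, -6.2, -0.7, 3.3, 6.3, -9.1
Mean of differences = -0.7833
Numerator Σ(Δy_t−Δȳ)(Δy_{t+1}−Δȳ) = -43.5486
Denominator Σ(Δy_t−Δȳ)² = 171.5283
r_1(Δy) = -43.5486 / 171.5283 = -0.254

-0.254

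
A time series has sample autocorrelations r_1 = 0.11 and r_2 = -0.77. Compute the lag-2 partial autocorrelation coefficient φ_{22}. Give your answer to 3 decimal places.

-0.792

φ_{22} = (r_2 − r_1²) / (1 − r_1²)
r_1² = (0.11)² = 0.0121
Numerator = -0.77 − 0.0121 = -0.7821; denominator = 1 − 0.0121 = 0.9879
φ_{22} = -0.7821 / 0.9879 = -0.792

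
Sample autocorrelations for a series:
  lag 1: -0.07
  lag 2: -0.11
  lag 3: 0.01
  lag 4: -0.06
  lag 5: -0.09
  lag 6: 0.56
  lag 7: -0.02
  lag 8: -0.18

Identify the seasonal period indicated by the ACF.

6

The largest autocorrelation is r_6 = 0.56; the remaining lags stay at or below 0.01.
The dominant spike at lag 6 indicates a seasonal period of 6.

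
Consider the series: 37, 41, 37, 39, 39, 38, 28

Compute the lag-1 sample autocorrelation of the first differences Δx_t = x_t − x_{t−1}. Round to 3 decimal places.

First differences Δx: 4, -4, 2, 0, -1, -10
Mean of differences = -1.5000
Numerator Σ(Δx_t−Δx̄)(Δx_{t+1}−Δx̄) = -20.7500
Denominator Σ(Δx_t−Δx̄)² = 123.5000
r_1(Δx) = -20.7500 / 123.5000 = -0.168

-0.168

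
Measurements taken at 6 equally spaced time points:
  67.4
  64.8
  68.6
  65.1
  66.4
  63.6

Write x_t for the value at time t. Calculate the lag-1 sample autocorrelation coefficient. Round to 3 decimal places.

-0.500

Mean x̄ = (67.4 + 64.8 + 68.6 + 65.1 + 66.4 + 63.6)/6 = 65.9833
Σ(x_t−x̄)(x_{t+1}−x̄) = (-1.6764) + (-3.0964) + (-2.3114) + (-0.3681) + (-0.9931) = -8.4453
Denominator Σ(x_t−x̄)² = 16.8883
r_1 = -8.4453 / 16.8883 = -0.500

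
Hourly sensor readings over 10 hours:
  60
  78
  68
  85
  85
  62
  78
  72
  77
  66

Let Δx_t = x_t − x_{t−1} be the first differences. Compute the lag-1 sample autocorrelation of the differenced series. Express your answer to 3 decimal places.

First differences Δx: 18, -10, 17, 0, -23, 16, -6, 5, -11
Mean of differences = 0.6667
Numerator Σ(Δx_t−Δx̄)(Δx_{t+1}−Δx̄) = -898.7778
Denominator Σ(Δx_t−Δx̄)² = 1676.0000
r_1(Δx) = -898.7778 / 1676.0000 = -0.536

-0.536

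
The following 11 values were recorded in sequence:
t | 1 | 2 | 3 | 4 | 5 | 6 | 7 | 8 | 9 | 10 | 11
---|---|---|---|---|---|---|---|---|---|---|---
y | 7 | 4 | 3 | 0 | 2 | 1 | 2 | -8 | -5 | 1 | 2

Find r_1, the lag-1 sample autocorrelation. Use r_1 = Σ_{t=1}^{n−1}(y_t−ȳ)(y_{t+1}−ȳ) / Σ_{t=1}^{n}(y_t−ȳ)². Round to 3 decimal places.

Mean ȳ = (7 + 4 + 3 + 0 + 2 + 1 + 2 − 8 − 5 + 1 + 2)/11 = 0.8182
Numerator Σ_{t=1}^{10}(y_t−ȳ)(y_{t+1}−ȳ) = 64.3306
Denominator Σ(y_t−ȳ)² = 169.6364
r_1 = 64.3306 / 169.6364 = 0.379

0.379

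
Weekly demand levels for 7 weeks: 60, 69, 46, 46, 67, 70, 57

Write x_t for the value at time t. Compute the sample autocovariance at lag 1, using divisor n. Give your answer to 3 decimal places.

1.437

Mean x̄ = (60 + 69 + 46 + 46 + 67 + 70 + 57)/7 = 59.2857
Σ_{t=1}^{6}(x_t−x̄)(x_{t+1}−x̄) = 10.0612
γ_1 = 10.0612 / 7 = 1.437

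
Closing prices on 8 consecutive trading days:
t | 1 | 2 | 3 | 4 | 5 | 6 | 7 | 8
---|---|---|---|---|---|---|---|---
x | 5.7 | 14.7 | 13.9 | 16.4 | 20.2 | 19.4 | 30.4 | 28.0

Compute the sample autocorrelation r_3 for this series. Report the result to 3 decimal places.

0.017

Mean x̄ = (5.7 + 14.7 + 13.9 + 16.4 + 20.2 + 19.4 + 30.4 + 28.0)/8 = 18.5875
Deviations from mean: -12.8875, -3.8875, -4.6875, -2.1875, 1.6125, 0.8125, 11.8125, 9.4125
Σ(x_t−x̄)(x_{t+3}−x̄) = (28.1914) + (-6.2686) + (-3.8086) + (-25.8398) + (15.1777) = 7.4520
Denominator Σ(x_t−x̄)² = 439.3488
r_3 = 7.4520 / 439.3488 = 0.017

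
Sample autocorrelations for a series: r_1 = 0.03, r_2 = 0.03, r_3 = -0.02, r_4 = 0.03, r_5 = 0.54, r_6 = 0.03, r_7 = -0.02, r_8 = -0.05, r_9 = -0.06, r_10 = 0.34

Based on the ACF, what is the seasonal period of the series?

The largest autocorrelation is r_5 = 0.54, with a weaker echo at lag 10 (0.34); the remaining lags stay at or below 0.03.
The dominant spike at lag 5 indicates a seasonal period of 5.

5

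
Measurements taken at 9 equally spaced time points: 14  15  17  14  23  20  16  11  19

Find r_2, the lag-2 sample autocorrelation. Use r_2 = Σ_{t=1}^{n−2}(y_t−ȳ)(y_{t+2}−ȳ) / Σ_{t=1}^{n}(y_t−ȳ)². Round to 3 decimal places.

-0.256

Mean ȳ = (14 + 15 + 17 + 14 + 23 + 20 + 16 + 11 + 19)/9 = 16.5556
Σ(y_t−ȳ)(y_{t+2}−ȳ) = (-1.1358) + (3.9753) + (2.8642) + (-8.8025) + (-3.5802) + (-19.1358) + (-1.3580) = -27.1728
Denominator Σ(y_t−ȳ)² = 106.2222
r_2 = -27.1728 / 106.2222 = -0.256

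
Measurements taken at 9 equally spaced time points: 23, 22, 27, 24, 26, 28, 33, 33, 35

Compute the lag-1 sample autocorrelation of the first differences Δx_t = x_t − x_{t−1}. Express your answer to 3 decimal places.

-0.569

First differences Δx: -1, 5, -3, 2, 2, 5, 0, 2
Mean of differences = 1.5000
Numerator Σ(Δx_t−Δx̄)(Δx_{t+1}−Δx̄) = -30.7500
Denominator Σ(Δx_t−Δx̄)² = 54.0000
r_1(Δx) = -30.7500 / 54.0000 = -0.569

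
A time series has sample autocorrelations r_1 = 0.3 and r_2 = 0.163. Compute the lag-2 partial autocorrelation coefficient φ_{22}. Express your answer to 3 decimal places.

0.080

φ_{22} = (r_2 − r_1²) / (1 − r_1²)
r_1² = (0.3)² = 0.09
Numerator = 0.163 − 0.0900 = 0.0730; denominator = 1 − 0.0900 = 0.9100
φ_{22} = 0.0730 / 0.9100 = 0.080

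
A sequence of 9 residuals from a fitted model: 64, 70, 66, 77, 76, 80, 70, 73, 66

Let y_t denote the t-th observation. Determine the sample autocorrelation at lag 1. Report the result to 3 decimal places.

Mean ȳ = (64 + 70 + 66 + 77 + 76 + 80 + 70 + 73 + 66)/9 = 71.3333
Numerator Σ_{t=1}^{8}(y_t−ȳ)(y_{t+1}−ȳ) = 30.8889
Denominator Σ(y_t−ȳ)² = 246.0000
r_1 = 30.8889 / 246.0000 = 0.126

0.126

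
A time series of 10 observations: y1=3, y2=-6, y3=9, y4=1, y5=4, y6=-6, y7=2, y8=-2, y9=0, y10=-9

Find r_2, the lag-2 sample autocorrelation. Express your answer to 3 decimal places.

0.345

Mean ȳ = (3 − 6 + 9 + 1 + 4 − 6 + 2 − 2 + 0 − 9)/10 = -0.4000
Numerator Σ_{t=1}^{8}(y_t−ȳ)(y_{t+2}−ȳ) = 91.8800
Denominator Σ(y_t−ȳ)² = 266.4000
r_2 = 91.8800 / 266.4000 = 0.345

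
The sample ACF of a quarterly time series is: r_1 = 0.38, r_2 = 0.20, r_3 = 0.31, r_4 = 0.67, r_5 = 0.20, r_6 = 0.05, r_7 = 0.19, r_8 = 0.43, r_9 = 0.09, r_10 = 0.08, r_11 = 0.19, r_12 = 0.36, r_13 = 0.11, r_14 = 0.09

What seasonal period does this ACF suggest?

The largest autocorrelation is r_4 = 0.67, with a weaker echo at lag 8 (0.43); the remaining lags stay at or below 0.38. The elevated value at lag 1 (0.38), dropping to 0.20 at lag 2, reflects decaying short-term dependence rather than seasonality.
The dominant spike at lag 4 indicates a seasonal period of 4.

4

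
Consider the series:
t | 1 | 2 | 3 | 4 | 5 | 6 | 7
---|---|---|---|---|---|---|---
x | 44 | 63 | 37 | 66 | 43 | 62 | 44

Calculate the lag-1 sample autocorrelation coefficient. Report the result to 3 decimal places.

-0.887

Mean x̄ = (44 + 63 + 37 + 66 + 43 + 62 + 44)/7 = 51.2857
Deviations from mean: -7.2857, 11.7143, -14.2857, 14.7143, -8.2857, 10.7143, -7.2857
Numerator Σ_{t=1}^{6}(x_t−x̄)(x_{t+1}−x̄) = -751.6531
Denominator Σ(x_t−x̄)² = 847.4286
r_1 = -751.6531 / 847.4286 = -0.887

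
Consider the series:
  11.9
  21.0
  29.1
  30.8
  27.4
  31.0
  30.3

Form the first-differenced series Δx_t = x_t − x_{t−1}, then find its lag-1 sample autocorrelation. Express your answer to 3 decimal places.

0.224

First differences Δx: 9.1, 8.1, 1.7, -3.4, 3.6, -0.7
Mean of differences = 3.0667
Numerator Σ(Δx_t−Δx̄)(Δx_{t+1}−Δx̄) = 26.8689
Denominator Σ(Δx_t−Δx̄)² = 119.8933
r_1(Δx) = 26.8689 / 119.8933 = 0.224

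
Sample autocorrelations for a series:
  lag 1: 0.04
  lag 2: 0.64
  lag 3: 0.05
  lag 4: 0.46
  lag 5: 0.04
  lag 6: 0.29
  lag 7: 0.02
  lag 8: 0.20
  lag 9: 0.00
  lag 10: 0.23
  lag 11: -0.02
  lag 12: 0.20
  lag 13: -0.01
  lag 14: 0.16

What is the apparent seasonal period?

The largest autocorrelation is r_2 = 0.64, with weaker echoes at lags 4 (0.46), 6 (0.29), 8 (0.20), 10 (0.23), 12 (0.20) and 14 (0.16); the remaining lags stay at or below 0.05.
The dominant spike at lag 2 indicates a seasonal period of 2.

2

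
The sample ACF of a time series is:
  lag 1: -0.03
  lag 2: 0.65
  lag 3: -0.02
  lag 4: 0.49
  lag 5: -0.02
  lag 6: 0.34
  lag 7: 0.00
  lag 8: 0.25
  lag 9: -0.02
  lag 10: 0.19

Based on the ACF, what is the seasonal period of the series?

2

The largest autocorrelation is r_2 = 0.65, with weaker echoes at lags 4 (0.49), 6 (0.34), 8 (0.25) and 10 (0.19); the remaining lags stay at or below 0.00.
The dominant spike at lag 2 indicates a seasonal period of 2.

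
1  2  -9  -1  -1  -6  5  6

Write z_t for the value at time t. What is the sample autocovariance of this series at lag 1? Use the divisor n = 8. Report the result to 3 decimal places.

Mean z̄ = (1 + 2 − 9 − 1 − 1 − 6 + 5 + 6)/8 = -0.3750
Deviations: 1.3750, 2.3750, -8.6250, -0.6250, -0.6250, -5.6250, 5.3750, 6.3750
Σ_{t=1}^{7}(z_t−z̄)(z_{t+1}−z̄) = -3.8906
γ_1 = -3.8906 / 8 = -0.486

-0.486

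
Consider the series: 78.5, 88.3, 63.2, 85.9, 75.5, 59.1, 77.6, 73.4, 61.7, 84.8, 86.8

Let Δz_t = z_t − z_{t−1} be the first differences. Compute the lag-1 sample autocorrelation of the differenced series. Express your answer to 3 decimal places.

-0.542

First differences Δz: 9.8, -25.1, 22.7, -10.4, -16.4, 18.5, -4.2, -11.7, 23.1, 2.0
Mean of differences = 0.8300
Numerator Σ(Δz_t−Δz̄)(Δz_{t+1}−Δz̄) = -1435.0839
Denominator Σ(Δz_t−Δz̄)² = 2645.9610
r_1(Δz) = -1435.0839 / 2645.9610 = -0.542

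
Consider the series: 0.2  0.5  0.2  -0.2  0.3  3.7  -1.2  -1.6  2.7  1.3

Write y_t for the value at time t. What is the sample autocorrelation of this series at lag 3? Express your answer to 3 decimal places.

Mean ȳ = (0.2 + 0.5 + 0.2 − 0.2 + 0.3 + 3.7 − 1.2 − 1.6 + 2.7 + 1.3)/10 = 0.5900
Numerator Σ_{t=1}^{7}(y_t−ȳ)(y_{t+3}−ȳ) = 6.4617
Denominator Σ(y_t−ȳ)² = 23.6490
r_3 = 6.4617 / 23.6490 = 0.273

0.273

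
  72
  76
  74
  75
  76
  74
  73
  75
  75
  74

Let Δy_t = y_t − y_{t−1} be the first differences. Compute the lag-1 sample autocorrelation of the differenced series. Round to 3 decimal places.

First differences Δy: 4, -2, 1, 1, -2, -1, 2, 0, -1
Mean of differences = 0.2222
Numerator Σ(Δy_t−Δȳ)(Δy_{t+1}−Δȳ) = -10.8272
Denominator Σ(Δy_t−Δȳ)² = 31.5556
r_1(Δy) = -10.8272 / 31.5556 = -0.343

-0.343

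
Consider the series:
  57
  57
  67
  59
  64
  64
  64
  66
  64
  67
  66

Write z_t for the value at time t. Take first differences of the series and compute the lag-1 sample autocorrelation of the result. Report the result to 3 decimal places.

First differences Δz: 0, 10, -8, 5, 0, 0, 2, -2, 3, -1
Mean of differences = 0.9000
Numerator Σ(Δz_t−Δz̄)(Δz_{t+1}−Δz̄) = -142.8100
Denominator Σ(Δz_t−Δz̄)² = 198.9000
r_1(Δz) = -142.8100 / 198.9000 = -0.718

-0.718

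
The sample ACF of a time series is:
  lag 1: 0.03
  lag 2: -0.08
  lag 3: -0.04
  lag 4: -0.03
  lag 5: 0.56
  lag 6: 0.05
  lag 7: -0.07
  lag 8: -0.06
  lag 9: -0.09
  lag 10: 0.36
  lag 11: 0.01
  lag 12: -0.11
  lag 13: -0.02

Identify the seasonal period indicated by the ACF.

The largest autocorrelation is r_5 = 0.56, with a weaker echo at lag 10 (0.36); the remaining lags stay at or below 0.05.
The dominant spike at lag 5 indicates a seasonal period of 5.

5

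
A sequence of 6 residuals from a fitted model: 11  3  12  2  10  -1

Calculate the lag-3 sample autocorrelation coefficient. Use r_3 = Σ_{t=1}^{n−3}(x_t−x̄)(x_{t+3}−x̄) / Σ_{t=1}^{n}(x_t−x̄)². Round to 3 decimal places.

-0.491

Mean x̄ = (11 + 3 + 12 + 2 + 10 − 1)/6 = 6.1667
Deviations from mean: 4.8333, -3.1667, 5.8333, -4.1667, 3.8333, -7.1667
Numerator Σ_{t=1}^{3}(x_t−x̄)(x_{t+3}−x̄) = -74.0833
Denominator Σ(x_t−x̄)² = 150.8333
r_3 = -74.0833 / 150.8333 = -0.491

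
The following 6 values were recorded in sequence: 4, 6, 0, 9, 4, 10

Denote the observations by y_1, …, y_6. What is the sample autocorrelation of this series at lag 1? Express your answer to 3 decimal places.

-0.515

Mean ȳ = (4 + 6 + 0 + 9 + 4 + 10)/6 = 5.5000
Deviations from mean: -1.5000, 0.5000, -5.5000, 3.5000, -1.5000, 4.5000
Σ(y_t−ȳ)(y_{t+1}−ȳ) = (-0.7500) + (-2.7500) + (-19.2500) + (-5.2500) + (-6.7500) = -34.7500
Denominator Σ(y_t−ȳ)² = 67.5000
r_1 = -34.7500 / 67.5000 = -0.515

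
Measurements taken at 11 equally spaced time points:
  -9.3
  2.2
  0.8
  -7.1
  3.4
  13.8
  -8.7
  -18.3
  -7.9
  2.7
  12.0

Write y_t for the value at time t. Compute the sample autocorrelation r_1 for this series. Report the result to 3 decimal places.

Mean ȳ = (-9.3 + 2.2 + 0.8 − 7.1 + 3.4 + 13.8 − 8.7 − 18.3 − 7.9 + 2.7 + 12.0)/11 = -1.4909
Numerator Σ_{t=1}^{10}(y_t−ȳ)(y_{t+1}−ȳ) = 162.4908
Denominator Σ(y_t−ȳ)² = 944.2091
r_1 = 162.4908 / 944.2091 = 0.172

0.172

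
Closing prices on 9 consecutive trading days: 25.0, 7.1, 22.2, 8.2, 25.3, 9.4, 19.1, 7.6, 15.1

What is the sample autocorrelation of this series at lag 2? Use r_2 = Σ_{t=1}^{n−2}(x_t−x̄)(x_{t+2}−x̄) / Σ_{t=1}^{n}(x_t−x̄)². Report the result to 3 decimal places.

0.679

Mean x̄ = (25.0 + 7.1 + 22.2 + 8.2 + 25.3 + 9.4 + 19.1 + 7.6 + 15.1)/9 = 15.4444
Numerator Σ_{t=1}^{7}(x_t−x̄)(x_{t+2}−x̄) = 317.5560
Denominator Σ(x_t−x̄)² = 467.7422
r_2 = 317.5560 / 467.7422 = 0.679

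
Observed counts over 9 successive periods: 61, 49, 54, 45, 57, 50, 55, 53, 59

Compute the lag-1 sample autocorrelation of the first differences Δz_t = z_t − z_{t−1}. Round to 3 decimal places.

First differences Δz: -12, 5, -9, 12, -7, 5, -2, 6
Mean of differences = -0.2500
Numerator Σ(Δz_t−Δz̄)(Δz_{t+1}−Δz̄) = -353.0625
Denominator Σ(Δz_t−Δz̄)² = 507.5000
r_1(Δz) = -353.0625 / 507.5000 = -0.696

-0.696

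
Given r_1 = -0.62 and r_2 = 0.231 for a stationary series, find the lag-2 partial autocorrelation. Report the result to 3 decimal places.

φ_{22} = (r_2 − r_1²) / (1 − r_1²)
r_1² = (-0.62)² = 0.3844
Numerator = 0.231 − 0.3844 = -0.1534; denominator = 1 − 0.3844 = 0.6156
φ_{22} = -0.1534 / 0.6156 = -0.249

-0.249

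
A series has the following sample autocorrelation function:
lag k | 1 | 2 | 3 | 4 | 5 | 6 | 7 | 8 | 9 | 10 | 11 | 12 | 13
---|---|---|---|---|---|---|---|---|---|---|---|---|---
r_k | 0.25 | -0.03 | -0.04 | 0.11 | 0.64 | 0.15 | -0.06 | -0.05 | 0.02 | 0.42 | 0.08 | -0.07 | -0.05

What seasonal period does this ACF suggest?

5

The largest autocorrelation is r_5 = 0.64, with a weaker echo at lag 10 (0.42); the remaining lags stay at or below 0.25.
The dominant spike at lag 5 indicates a seasonal period of 5.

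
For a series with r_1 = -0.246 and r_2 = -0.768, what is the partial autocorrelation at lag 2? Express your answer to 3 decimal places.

-0.882

φ_{22} = (r_2 − r_1²) / (1 − r_1²)
r_1² = (-0.246)² = 0.060516
Numerator = -0.768 − 0.0605 = -0.8285; denominator = 1 − 0.0605 = 0.9395
φ_{22} = -0.8285 / 0.9395 = -0.882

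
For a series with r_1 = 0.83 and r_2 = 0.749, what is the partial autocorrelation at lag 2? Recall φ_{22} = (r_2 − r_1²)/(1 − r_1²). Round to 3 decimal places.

φ_{22} = (r_2 − r_1²) / (1 − r_1²)
r_1² = (0.83)² = 0.6889
Numerator = 0.749 − 0.6889 = 0.0601; denominator = 1 − 0.6889 = 0.3111
φ_{22} = 0.0601 / 0.3111 = 0.193

0.193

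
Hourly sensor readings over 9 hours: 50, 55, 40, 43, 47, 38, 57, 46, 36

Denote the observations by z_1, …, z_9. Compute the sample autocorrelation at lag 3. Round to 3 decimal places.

0.210

Mean z̄ = (50 + 55 + 40 + 43 + 47 + 38 + 57 + 46 + 36)/9 = 45.7778
Σ(z_t−z̄)(z_{t+3}−z̄) = (-11.7284) + (11.2716) + (44.9383) + (-31.1728) + (0.2716) + (76.0494) = 89.6296
Denominator Σ(z_t−z̄)² = 427.5556
r_3 = 89.6296 / 427.5556 = 0.210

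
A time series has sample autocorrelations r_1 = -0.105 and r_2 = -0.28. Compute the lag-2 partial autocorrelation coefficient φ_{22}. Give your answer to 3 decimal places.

φ_{22} = (r_2 − r_1²) / (1 − r_1²)
r_1² = (-0.105)² = 0.011025
Numerator = -0.28 − 0.0110 = -0.2910; denominator = 1 − 0.0110 = 0.9890
φ_{22} = -0.2910 / 0.9890 = -0.294

-0.294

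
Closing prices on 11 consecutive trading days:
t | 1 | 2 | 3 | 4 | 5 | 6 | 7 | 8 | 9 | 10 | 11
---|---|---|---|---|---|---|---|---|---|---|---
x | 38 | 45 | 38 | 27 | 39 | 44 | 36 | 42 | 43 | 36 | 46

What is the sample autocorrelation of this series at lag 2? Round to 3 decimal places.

-0.363

Mean x̄ = (38 + 45 + 38 + 27 + 39 + 44 + 36 + 42 + 43 + 36 + 46)/11 = 39.4545
Numerator Σ_{t=1}^{9}(x_t−x̄)(x_{t+2}−x̄) = -107.5950
Denominator Σ(x_t−x̄)² = 296.7273
r_2 = -107.5950 / 296.7273 = -0.363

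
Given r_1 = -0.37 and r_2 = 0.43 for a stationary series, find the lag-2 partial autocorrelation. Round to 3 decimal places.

φ_{22} = (r_2 − r_1²) / (1 − r_1²)
r_1² = (-0.37)² = 0.1369
Numerator = 0.43 − 0.1369 = 0.2931; denominator = 1 − 0.1369 = 0.8631
φ_{22} = 0.2931 / 0.8631 = 0.340

0.340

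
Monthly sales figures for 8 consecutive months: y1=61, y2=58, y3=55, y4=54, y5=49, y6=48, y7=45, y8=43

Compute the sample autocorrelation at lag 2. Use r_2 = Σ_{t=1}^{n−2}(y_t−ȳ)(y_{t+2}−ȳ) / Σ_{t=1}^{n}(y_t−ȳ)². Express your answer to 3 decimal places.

Mean ȳ = (61 + 58 + 55 + 54 + 49 + 48 + 45 + 43)/8 = 51.6250
Deviations from mean: 9.3750, 6.3750, 3.3750, 2.3750, -2.6250, -3.6250, -6.6250, -8.6250
Numerator Σ_{t=1}^{6}(y_t−ȳ)(y_{t+2}−ȳ) = 77.9688
Denominator Σ(y_t−ȳ)² = 283.8750
r_2 = 77.9688 / 283.8750 = 0.275

0.275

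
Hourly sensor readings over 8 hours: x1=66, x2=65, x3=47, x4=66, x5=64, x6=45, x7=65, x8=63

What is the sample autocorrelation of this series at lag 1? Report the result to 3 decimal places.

Mean x̄ = (66 + 65 + 47 + 66 + 64 + 45 + 65 + 63)/8 = 60.1250
Σ(x_t−x̄)(x_{t+1}−x̄) = (28.6406) + (-63.9844) + (-77.1094) + (22.7656) + (-58.6094) + (-73.7344) + (14.0156) = -208.0156
Denominator Σ(x_t−x̄)² = 540.8750
r_1 = -208.0156 / 540.8750 = -0.385

-0.385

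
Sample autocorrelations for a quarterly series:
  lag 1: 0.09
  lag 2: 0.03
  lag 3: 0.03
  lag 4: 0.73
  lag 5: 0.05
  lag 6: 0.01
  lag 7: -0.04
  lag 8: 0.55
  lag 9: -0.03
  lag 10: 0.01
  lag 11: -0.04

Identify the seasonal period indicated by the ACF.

The largest autocorrelation is r_4 = 0.73, with a weaker echo at lag 8 (0.55); the remaining lags stay at or below 0.09.
The dominant spike at lag 4 indicates a seasonal period of 4.

4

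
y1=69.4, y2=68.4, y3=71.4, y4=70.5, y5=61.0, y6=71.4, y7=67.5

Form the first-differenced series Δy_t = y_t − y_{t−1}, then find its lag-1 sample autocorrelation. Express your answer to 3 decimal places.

-0.606

First differences Δy: -1.0, 3.0, -0.9, -9.5, 10.4, -3.9
Mean of differences = -0.3167
Numerator Σ(Δy_t−Δȳ)(Δy_{t+1}−Δȳ) = -135.6603
Denominator Σ(Δy_t−Δȳ)² = 223.8283
r_1(Δy) = -135.6603 / 223.8283 = -0.606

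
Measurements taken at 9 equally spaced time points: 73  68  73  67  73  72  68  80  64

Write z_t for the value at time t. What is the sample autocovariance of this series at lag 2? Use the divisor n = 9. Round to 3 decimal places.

4.417

Mean z̄ = (73 + 68 + 73 + 67 + 73 + 72 + 68 + 80 + 64)/9 = 70.8889
Σ_{t=1}^{7}(z_t−z̄)(z_{t+2}−z̄) = 39.7531
γ_2 = 39.7531 / 9 = 4.417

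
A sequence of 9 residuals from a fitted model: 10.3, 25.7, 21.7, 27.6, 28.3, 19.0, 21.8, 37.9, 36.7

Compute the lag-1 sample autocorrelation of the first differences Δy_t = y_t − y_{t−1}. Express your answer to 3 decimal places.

First differences Δy: 15.4, -4.0, 5.9, 0.7, -9.3, 2.8, 16.1, -1.2
Mean of differences = 3.3000
Numerator Σ(Δy_t−Δȳ)(Δy_{t+1}−Δȳ) = -139.0100
Denominator Σ(Δy_t−Δȳ)² = 556.3200
r_1(Δy) = -139.0100 / 556.3200 = -0.250

-0.250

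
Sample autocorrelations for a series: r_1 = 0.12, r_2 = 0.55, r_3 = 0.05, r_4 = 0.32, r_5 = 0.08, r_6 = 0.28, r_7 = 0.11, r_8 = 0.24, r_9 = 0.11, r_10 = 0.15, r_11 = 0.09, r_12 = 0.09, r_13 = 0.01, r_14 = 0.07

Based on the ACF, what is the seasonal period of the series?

2

The largest autocorrelation is r_2 = 0.55, with weaker echoes at lags 4 (0.32), 6 (0.28), 8 (0.24) and 10 (0.15); the remaining lags stay at or below 0.12.
The dominant spike at lag 2 indicates a seasonal period of 2.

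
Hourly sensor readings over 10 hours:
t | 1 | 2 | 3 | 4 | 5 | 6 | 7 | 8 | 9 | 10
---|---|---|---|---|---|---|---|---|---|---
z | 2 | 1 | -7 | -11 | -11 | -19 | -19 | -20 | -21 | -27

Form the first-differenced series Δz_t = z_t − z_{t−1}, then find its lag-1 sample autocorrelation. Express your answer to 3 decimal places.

-0.383

First differences Δz: -1, -8, -4, 0, -8, 0, -1, -1, -6
Mean of differences = -3.2222
Numerator Σ(Δz_t−Δz̄)(Δz_{t+1}−Δz̄) = -34.2716
Denominator Σ(Δz_t−Δz̄)² = 89.5556
r_1(Δz) = -34.2716 / 89.5556 = -0.383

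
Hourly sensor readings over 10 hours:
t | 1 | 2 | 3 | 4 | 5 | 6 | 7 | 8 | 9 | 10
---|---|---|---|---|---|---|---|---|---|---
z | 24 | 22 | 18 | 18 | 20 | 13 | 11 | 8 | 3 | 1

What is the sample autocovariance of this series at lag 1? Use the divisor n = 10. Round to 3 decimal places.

37.616

Mean z̄ = (24 + 22 + 18 + 18 + 20 + 13 + 11 + 8 + 3 + 1)/10 = 13.8000
Σ_{t=1}^{9}(z_t−z̄)(z_{t+1}−z̄) = 376.1600
γ_1 = 376.1600 / 10 = 37.616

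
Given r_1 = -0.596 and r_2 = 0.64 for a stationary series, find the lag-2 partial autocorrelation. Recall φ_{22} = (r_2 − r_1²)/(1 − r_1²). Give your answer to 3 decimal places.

φ_{22} = (r_2 − r_1²) / (1 − r_1²)
r_1² = (-0.596)² = 0.355216
Numerator = 0.64 − 0.3552 = 0.2848; denominator = 1 − 0.3552 = 0.6448
φ_{22} = 0.2848 / 0.6448 = 0.442

0.442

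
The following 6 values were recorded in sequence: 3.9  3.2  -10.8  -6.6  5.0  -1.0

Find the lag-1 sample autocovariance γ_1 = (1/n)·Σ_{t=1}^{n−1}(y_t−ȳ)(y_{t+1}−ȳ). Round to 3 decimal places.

Mean ȳ = (3.9 + 3.2 − 10.8 − 6.6 + 5.0 − 1.0)/6 = -1.0500
Deviations: 4.9500, 4.2500, -9.7500, -5.5500, 6.0500, 0.0500
Σ_{t=1}^{5}(y_t−ȳ)(y_{t+1}−ȳ) = 0.4375
γ_1 = 0.4375 / 6 = 0.073

0.073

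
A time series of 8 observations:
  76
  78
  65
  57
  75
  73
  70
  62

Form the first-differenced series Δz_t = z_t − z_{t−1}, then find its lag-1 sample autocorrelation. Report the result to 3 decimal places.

-0.151

First differences Δz: 2, -13, -8, 18, -2, -3, -8
Mean of differences = -2.0000
Numerator Σ(Δz_t−Δz̄)(Δz_{t+1}−Δz̄) = -92.0000
Denominator Σ(Δz_t−Δz̄)² = 610.0000
r_1(Δz) = -92.0000 / 610.0000 = -0.151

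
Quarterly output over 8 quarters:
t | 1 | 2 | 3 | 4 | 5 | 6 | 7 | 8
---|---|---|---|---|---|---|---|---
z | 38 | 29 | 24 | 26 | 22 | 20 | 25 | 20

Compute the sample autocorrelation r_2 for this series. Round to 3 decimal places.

0.072

Mean z̄ = (38 + 29 + 24 + 26 + 22 + 20 + 25 + 20)/8 = 25.5000
Deviations from mean: 12.5000, 3.5000, -1.5000, 0.5000, -3.5000, -5.5000, -0.5000, -5.5000
Numerator Σ_{t=1}^{6}(z_t−z̄)(z_{t+2}−z̄) = 17.5000
Denominator Σ(z_t−z̄)² = 244.0000
r_2 = 17.5000 / 244.0000 = 0.072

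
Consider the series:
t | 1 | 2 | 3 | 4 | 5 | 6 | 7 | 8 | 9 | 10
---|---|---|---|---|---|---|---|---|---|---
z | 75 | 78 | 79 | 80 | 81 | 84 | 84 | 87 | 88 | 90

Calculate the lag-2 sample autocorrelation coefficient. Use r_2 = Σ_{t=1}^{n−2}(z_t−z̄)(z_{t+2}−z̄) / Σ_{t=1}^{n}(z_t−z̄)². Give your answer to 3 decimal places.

0.410

Mean z̄ = (75 + 78 + 79 + 80 + 81 + 84 + 84 + 87 + 88 + 90)/10 = 82.6000
Numerator Σ_{t=1}^{8}(z_t−z̄)(z_{t+2}−z̄) = 85.4800
Denominator Σ(z_t−z̄)² = 208.4000
r_2 = 85.4800 / 208.4000 = 0.410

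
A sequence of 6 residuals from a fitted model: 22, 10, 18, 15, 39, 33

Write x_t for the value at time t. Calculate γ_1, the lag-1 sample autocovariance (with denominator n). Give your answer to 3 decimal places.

24.718

Mean x̄ = (22 + 10 + 18 + 15 + 39 + 33)/6 = 22.8333
Σ_{t=1}^{5}(x_t−x̄)(x_{t+1}−x̄) = 148.3056
γ_1 = 148.3056 / 6 = 24.718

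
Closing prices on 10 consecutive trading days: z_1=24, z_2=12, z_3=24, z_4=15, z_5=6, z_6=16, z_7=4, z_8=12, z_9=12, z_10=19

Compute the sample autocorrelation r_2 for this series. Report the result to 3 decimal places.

0.268

Mean z̄ = (24 + 12 + 24 + 15 + 6 + 16 + 4 + 12 + 12 + 19)/10 = 14.4000
Numerator Σ_{t=1}^{8}(z_t−z̄)(z_{t+2}−z̄) = 108.4800
Denominator Σ(z_t−z̄)² = 404.4000
r_2 = 108.4800 / 404.4000 = 0.268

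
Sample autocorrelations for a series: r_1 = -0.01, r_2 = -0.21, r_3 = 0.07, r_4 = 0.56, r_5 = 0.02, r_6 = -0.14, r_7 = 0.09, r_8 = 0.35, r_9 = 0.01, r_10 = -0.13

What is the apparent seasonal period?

4

The largest autocorrelation is r_4 = 0.56, with a weaker echo at lag 8 (0.35); the remaining lags stay at or below 0.09.
The dominant spike at lag 4 indicates a seasonal period of 4.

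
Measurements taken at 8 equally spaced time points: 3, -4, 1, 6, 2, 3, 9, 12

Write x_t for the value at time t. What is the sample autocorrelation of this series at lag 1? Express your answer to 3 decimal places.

Mean x̄ = (3 − 4 + 1 + 6 + 2 + 3 + 9 + 12)/8 = 4.0000
Deviations from mean: -1.0000, -8.0000, -3.0000, 2.0000, -2.0000, -1.0000, 5.0000, 8.0000
Σ(x_t−x̄)(x_{t+1}−x̄) = (8.0000) + (24.0000) + (-6.0000) + (-4.0000) + (2.0000) + (-5.0000) + (40.0000) = 59.0000
Denominator Σ(x_t−x̄)² = 172.0000
r_1 = 59.0000 / 172.0000 = 0.343

0.343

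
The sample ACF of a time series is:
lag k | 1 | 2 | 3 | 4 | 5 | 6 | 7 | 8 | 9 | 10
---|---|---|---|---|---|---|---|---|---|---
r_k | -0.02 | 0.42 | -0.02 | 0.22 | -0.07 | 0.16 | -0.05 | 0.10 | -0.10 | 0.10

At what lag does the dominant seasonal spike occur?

2

The largest autocorrelation is r_2 = 0.42, with weaker echoes at lags 4 (0.22) and 6 (0.16); the remaining lags stay at or below 0.10.
The dominant spike at lag 2 indicates a seasonal period of 2.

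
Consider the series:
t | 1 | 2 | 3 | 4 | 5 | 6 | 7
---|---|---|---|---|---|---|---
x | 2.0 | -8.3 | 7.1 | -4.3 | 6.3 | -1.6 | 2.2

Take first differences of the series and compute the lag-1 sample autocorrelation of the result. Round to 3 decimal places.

First differences Δx: -10.3, 15.4, -11.4, 10.6, -7.9, 3.8
Mean of differences = 0.0333
Numerator Σ(Δx_t−Δx̄)(Δx_{t+1}−Δx̄) = -569.0044
Denominator Σ(Δx_t−Δx̄)² = 662.4133
r_1(Δx) = -569.0044 / 662.4133 = -0.859

-0.859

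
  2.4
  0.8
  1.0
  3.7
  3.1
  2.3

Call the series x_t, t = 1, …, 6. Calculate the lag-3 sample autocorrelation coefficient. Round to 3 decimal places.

Mean x̄ = (2.4 + 0.8 + 1.0 + 3.7 + 3.1 + 2.3)/6 = 2.2167
Deviations from mean: 0.1833, -1.4167, -1.2167, 1.4833, 0.8833, 0.0833
Numerator Σ_{t=1}^{3}(x_t−x̄)(x_{t+3}−x̄) = -1.0808
Denominator Σ(x_t−x̄)² = 6.5083
r_3 = -1.0808 / 6.5083 = -0.166

-0.166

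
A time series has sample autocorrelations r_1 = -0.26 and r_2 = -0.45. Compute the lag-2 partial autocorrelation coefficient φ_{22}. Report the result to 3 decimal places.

-0.555

φ_{22} = (r_2 − r_1²) / (1 − r_1²)
r_1² = (-0.26)² = 0.0676
Numerator = -0.45 − 0.0676 = -0.5176; denominator = 1 − 0.0676 = 0.9324
φ_{22} = -0.5176 / 0.9324 = -0.555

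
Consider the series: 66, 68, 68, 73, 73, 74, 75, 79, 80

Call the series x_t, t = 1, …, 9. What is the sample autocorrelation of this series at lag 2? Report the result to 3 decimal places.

0.290

Mean x̄ = (66 + 68 + 68 + 73 + 73 + 74 + 75 + 79 + 80)/9 = 72.8889
Numerator Σ_{t=1}^{7}(x_t−x̄)(x_{t+2}−x̄) = 54.7531
Denominator Σ(x_t−x̄)² = 188.8889
r_2 = 54.7531 / 188.8889 = 0.290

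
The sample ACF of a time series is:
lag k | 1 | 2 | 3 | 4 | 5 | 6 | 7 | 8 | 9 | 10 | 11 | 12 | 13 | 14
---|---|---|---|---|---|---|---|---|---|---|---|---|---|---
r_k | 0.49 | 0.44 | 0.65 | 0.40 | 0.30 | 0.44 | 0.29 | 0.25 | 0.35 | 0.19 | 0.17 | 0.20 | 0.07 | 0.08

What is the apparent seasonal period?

3

The largest autocorrelation is r_3 = 0.65; the remaining lags stay at or below 0.49. The elevated value at lag 1 (0.49), dropping to 0.44 at lag 2, reflects decaying short-term dependence rather than seasonality.
The dominant spike at lag 3 indicates a seasonal period of 3.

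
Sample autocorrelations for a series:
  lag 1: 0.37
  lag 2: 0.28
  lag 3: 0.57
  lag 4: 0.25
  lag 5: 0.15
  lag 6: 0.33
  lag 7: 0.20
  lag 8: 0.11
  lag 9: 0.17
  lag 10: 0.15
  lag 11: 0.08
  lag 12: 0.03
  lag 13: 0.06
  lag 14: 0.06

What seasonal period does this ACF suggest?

The largest autocorrelation is r_3 = 0.57; the remaining lags stay at or below 0.37. The elevated value at lag 1 (0.37), dropping to 0.28 at lag 2, reflects decaying short-term dependence rather than seasonality.
The dominant spike at lag 3 indicates a seasonal period of 3.

3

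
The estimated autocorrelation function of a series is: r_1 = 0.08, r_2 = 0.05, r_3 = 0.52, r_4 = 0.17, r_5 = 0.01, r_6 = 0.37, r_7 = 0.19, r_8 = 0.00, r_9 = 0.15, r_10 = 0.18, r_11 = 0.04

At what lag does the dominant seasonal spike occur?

The largest autocorrelation is r_3 = 0.52, with a weaker echo at lag 6 (0.37); the remaining lags stay at or below 0.19.
The dominant spike at lag 3 indicates a seasonal period of 3.

3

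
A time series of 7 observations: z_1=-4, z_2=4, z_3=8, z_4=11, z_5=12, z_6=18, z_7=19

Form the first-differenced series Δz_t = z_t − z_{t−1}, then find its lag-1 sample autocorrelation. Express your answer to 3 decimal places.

First differences Δz: 8, 4, 3, 1, 6, 1
Mean of differences = 3.8333
Numerator Σ(Δz_t−Δz̄)(Δz_{t+1}−Δz̄) = -9.3611
Denominator Σ(Δz_t−Δz̄)² = 38.8333
r_1(Δz) = -9.3611 / 38.8333 = -0.241

-0.241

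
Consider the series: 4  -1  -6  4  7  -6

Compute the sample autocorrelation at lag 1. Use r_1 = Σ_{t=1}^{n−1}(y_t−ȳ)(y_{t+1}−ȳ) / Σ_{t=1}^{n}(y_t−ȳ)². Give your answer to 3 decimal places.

-0.244

Mean ȳ = (4 − 1 − 6 + 4 + 7 − 6)/6 = 0.3333
Deviations from mean: 3.6667, -1.3333, -6.3333, 3.6667, 6.6667, -6.3333
Numerator Σ_{t=1}^{5}(y_t−ȳ)(y_{t+1}−ȳ) = -37.4444
Denominator Σ(y_t−ȳ)² = 153.3333
r_1 = -37.4444 / 153.3333 = -0.244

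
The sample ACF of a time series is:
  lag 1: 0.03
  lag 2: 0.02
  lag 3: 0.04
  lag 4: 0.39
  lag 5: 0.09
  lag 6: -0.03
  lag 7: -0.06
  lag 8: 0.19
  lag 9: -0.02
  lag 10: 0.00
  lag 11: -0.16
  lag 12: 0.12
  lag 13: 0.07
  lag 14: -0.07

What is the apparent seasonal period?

The largest autocorrelation is r_4 = 0.39, with a weaker echo at lag 8 (0.19); the remaining lags stay at or below 0.12.
The dominant spike at lag 4 indicates a seasonal period of 4.

4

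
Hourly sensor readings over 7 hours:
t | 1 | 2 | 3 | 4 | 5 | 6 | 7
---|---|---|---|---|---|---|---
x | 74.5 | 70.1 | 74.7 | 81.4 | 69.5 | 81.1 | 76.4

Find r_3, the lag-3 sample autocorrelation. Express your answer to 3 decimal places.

Mean x̄ = (74.5 + 70.1 + 74.7 + 81.4 + 69.5 + 81.1 + 76.4)/7 = 75.3857
Deviations from mean: -0.8857, -5.2857, -0.6857, 6.0143, -5.8857, 5.7143, 1.0143
Σ(x_t−x̄)(x_{t+3}−x̄) = (-5.3269) + (31.1102) + (-3.9184) + (6.1002) = 27.9651
Denominator Σ(x_t−x̄)² = 133.6886
r_3 = 27.9651 / 133.6886 = 0.209

0.209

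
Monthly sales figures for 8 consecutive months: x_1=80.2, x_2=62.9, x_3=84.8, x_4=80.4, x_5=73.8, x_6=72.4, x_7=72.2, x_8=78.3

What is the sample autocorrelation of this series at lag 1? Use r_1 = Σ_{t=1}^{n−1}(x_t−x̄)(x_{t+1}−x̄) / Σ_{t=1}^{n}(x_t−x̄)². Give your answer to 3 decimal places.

-0.410

Mean x̄ = (80.2 + 62.9 + 84.8 + 80.4 + 73.8 + 72.4 + 72.2 + 78.3)/8 = 75.6250
Deviations from mean: 4.5750, -12.7250, 9.1750, 4.7750, -1.8250, -3.2250, -3.4250, 2.6750
Numerator Σ_{t=1}^{7}(x_t−x̄)(x_{t+1}−x̄) = -132.1031
Denominator Σ(x_t−x̄)² = 322.4550
r_1 = -132.1031 / 322.4550 = -0.410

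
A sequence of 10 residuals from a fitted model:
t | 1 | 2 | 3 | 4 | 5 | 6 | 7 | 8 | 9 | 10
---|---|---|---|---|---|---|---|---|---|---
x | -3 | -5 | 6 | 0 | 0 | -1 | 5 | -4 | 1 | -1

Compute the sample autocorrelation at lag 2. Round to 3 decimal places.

Mean x̄ = (-3 − 5 + 6 + 0 + 0 − 1 + 5 − 4 + 1 − 1)/10 = -0.2000
Numerator Σ_{t=1}^{8}(x_t−x̄)(x_{t+2}−x̄) = -3.8800
Denominator Σ(x_t−x̄)² = 113.6000
r_2 = -3.8800 / 113.6000 = -0.034

-0.034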